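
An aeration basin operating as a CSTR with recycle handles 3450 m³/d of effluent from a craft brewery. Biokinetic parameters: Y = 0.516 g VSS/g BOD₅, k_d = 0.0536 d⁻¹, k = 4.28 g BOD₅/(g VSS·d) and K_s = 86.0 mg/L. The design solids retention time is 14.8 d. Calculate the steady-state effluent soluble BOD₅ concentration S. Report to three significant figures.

For a completely mixed reactor with recycle the Lawrence–McCarty relation gives S = K_s·(1 + k_d·θ_c) / [θ_c·(Y·k − k_d) − 1] = 86.0 × (1 + 0.0536 × 14.8) / [14.8 × (0.516 × 4.28 − 0.0536) − 1] = 154.2 / 30.89 = 4.992 mg/L.

S ≈ 4.99 mg/L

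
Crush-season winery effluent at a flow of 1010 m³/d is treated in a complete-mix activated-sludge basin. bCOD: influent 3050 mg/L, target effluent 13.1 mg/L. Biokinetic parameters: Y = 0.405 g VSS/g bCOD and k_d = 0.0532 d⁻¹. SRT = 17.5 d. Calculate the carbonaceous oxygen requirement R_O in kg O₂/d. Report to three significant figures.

Y_obs = Y / (1 + k_d θ_c) = 0.405 / (1 + 0.0532 × 17.5) = 0.405 / 1.931 = 0.2097.
Substrate removed = Q·(S₀ − S) = 1010 m³/d × (3050 − 13.1) g/m³ = 3.07×10^6 g/d = 3067 kg/d.
Biomass synthesised: P_X = Y_obs × 3067 = 643.3 kg VSS/d.
R_O = Q·(S₀ − S) − 1.42·P_X = 3067 − 1.42 × 643.3 = 2154 kg O₂/d.

R_O ≈ 2150 kg O₂/d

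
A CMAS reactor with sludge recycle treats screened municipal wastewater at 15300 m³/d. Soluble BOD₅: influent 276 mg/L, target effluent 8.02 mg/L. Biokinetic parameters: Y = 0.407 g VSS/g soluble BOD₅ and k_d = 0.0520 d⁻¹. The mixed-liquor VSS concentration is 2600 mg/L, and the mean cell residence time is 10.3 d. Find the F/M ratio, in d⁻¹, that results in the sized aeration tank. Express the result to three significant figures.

Steady-state biomass mass balance: V·X·(1 + k_d·θ_c) = Y·Q·(S₀ − S)·θ_c, so V = 0.407 × 15300 × (276 − 8.02) × 10.3 / [2600 × (1 + 0.0520 × 10.3)] = 1.72×10^7 / 3993 = 4305 m³.
F/M = applied load / biomass = Q·S₀/(V·X) = 15300 × 276 / (4305 × 2600) = 0.3773 d⁻¹.

F/M ≈ 0.377 d⁻¹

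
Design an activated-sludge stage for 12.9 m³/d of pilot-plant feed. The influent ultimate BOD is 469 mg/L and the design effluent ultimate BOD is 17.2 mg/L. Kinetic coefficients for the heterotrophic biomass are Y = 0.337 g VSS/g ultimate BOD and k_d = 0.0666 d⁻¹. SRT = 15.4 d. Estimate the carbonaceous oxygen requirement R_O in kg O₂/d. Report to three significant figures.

R_O ≈ 4.45 kg O₂/d

Observed yield with endogenous decay: Y_obs = Y / (1 + k_d·θ_c) = 0.337 / (1 + 0.0666 × 15.4) = 0.337 / 2.026 = 0.1664 g VSS/g ultimate BOD.
Mass of ultimate BOD removed per day: Q(S₀ − S) = 12.9 × 451.8 g/m³ = 5.828 kg/d.
P_X = Y_obs·Q·(S₀ − S) = 0.1664 × 5.828 = 0.9696 kg VSS/d.
Carbonaceous O₂ demand = substrate oxidised − cell-mass equivalent = 5.828 − 1.42 × 0.9696 = 4.451 kg O₂/d.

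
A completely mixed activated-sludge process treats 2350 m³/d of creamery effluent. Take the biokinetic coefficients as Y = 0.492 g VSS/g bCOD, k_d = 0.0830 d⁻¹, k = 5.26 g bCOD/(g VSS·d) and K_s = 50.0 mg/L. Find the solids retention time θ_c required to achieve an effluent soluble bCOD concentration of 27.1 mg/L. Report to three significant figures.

θ_c ≈ 1.21 d

From 1/θ_c = Y·k·S/(K_s + S) − k_d: Y·k·S/(K_s+S) = 0.492 × 5.26 × 27.1 / (50.0 + 27.1) = 0.9096 d⁻¹.
θ_c = 1/(μ − k_d) = 1/(0.9096 − 0.0830) = 1/0.8266 = 1.210 d.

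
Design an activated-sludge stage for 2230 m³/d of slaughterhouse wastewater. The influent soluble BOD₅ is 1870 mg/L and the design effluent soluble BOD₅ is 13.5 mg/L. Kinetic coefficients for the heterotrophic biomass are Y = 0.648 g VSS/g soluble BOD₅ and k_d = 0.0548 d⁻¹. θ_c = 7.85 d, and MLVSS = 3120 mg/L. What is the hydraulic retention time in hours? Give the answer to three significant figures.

τ ≈ 50.8 h

Steady-state biomass mass balance: V·X·(1 + k_d·θ_c) = Y·Q·(S₀ − S)·θ_c, so V = 0.648 × 2230 × (1870 − 13.5) × 7.85 / [3120 × (1 + 0.0548 × 7.85)] = 2.11×10^7 / 4462 = 4720 m³.
τ = V/Q = 4720/2230 = 2.116 d, or 50.79 h.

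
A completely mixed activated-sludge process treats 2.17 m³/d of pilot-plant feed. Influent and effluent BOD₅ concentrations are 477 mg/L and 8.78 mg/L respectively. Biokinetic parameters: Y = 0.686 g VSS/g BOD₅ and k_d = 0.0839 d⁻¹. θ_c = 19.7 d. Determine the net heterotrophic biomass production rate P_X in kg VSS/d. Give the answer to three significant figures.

Correct the yield for decay: Y_obs = Y/(1 + k_d θ_c) = 0.686 / (1 + 0.0839 × 19.7) = 0.686 / 2.653 = 0.2586.
ΔS = 477 − 8.78 = 468.2 mg/L, so the substrate removal rate is 2.17 × 468.2/1000 = 1.016 kg BOD₅/d.
So the net sludge growth is P_X = 0.2586 × 1.016 = 0.2627 kg VSS/d.

P_X ≈ 0.263 kg VSS/d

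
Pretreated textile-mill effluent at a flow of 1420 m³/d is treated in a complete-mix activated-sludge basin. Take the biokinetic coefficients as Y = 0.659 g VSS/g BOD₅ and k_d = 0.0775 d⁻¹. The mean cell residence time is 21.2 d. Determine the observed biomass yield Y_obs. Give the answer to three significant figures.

The observed yield is Y_obs = Y/(1 + k_d·θ_c) = 0.659 / (1 + 0.0775 × 21.2) = 0.659 / 2.643 = 0.2493 g VSS per g BOD₅ removed.

Y_obs ≈ 0.249 g VSS/g BOD₅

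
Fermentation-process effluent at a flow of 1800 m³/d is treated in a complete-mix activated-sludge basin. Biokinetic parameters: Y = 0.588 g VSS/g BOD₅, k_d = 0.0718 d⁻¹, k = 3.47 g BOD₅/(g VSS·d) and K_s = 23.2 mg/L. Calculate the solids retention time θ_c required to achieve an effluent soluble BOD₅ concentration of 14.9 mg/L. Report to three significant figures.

θ_c ≈ 1.38 d

Specific growth rate at S = 14.9 mg/L: μ = YkS/(K_s+S) = 0.588·3.47·14.9/(23.2+14.9) = 0.7979 d⁻¹.
θ_c = 1/(μ − k_d) = 1/(0.7979 − 0.0718) = 1/0.7261 = 1.377 d.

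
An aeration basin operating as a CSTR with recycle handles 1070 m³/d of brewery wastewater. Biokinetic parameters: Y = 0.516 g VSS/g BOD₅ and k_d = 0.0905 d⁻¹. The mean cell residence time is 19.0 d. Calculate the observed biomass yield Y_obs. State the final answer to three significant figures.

Y_obs ≈ 0.190 g VSS/g BOD₅

Y_obs = Y / (1 + k_d θ_c) = 0.516 / (1 + 0.0905 × 19.0) = 0.516 / 2.720 = 0.1897.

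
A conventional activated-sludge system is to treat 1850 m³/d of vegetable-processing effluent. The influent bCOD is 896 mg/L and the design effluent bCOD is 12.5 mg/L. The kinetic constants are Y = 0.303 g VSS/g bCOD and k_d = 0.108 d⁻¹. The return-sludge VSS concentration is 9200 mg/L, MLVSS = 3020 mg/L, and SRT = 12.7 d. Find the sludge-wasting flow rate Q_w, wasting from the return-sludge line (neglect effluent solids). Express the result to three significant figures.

Rearranging the biomass balance for a CMAS with decay, V = Y·Q·ΔS·θ_c / [X·(1+k_d θ_c)] = 0.303 × 1850 × (896 − 12.5) × 12.7 / [3020 × (1 + 0.108 × 12.7)] = 6.29×10^6 / 7162 = 878.2 m³.
θ_c = V·X/(Q_w·X_r) when wasting from the recycle, so Q_w = V·X/(θ_c·X_r) = 878.2 × 3020 / (12.7 × 9200) = 22.70 m³/d.

Q_w ≈ 22.7 m³/d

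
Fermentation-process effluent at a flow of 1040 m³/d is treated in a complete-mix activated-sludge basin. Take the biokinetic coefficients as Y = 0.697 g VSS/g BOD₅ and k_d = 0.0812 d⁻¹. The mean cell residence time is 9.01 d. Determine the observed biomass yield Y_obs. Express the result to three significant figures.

Y_obs ≈ 0.403 g VSS/g BOD₅

Y_obs = Y / (1 + k_d θ_c) = 0.697 / (1 + 0.0812 × 9.01) = 0.697 / 1.732 = 0.4025.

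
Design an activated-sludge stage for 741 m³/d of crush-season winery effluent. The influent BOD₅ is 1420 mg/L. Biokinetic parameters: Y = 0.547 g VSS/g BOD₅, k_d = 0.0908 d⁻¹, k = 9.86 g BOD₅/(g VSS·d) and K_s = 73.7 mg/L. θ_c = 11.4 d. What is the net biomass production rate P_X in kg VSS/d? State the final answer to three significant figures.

For a completely mixed reactor with recycle the Lawrence–McCarty relation gives S = K_s·(1 + k_d·θ_c) / [θ_c·(Y·k − k_d) − 1] = 73.7 × (1 + 0.0908 × 11.4) / [11.4 × (0.547 × 9.86 − 0.0908) − 1] = 150.0 / 59.45 = 2.523 mg/L.
Y_obs = Y / (1 + k_d θ_c) = 0.547 / (1 + 0.0908 × 11.4) = 0.547 / 2.035 = 0.2688.
Substrate removed = Q·(S₀ − S) = 741 m³/d × (1420 − 2.52) g/m³ = 1.05×10^6 g/d = 1050 kg/d.
So the net sludge growth is P_X = 0.2688 × 1050 = 282.3 kg VSS/d.

P_X ≈ 282 kg VSS/d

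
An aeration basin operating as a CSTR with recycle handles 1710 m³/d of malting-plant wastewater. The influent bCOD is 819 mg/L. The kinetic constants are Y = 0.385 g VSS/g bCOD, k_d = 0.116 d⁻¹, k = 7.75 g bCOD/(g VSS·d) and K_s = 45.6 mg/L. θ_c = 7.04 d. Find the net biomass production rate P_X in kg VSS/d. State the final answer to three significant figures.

Effluent substrate depends only on kinetics and SRT: S = K_s(1 + k_d θ_c) / [θ_c(Yk − k_d) − 1] = 45.6 × (1 + 0.116 × 7.04) / [7.04 × (0.385 × 7.75 − 0.116) − 1] = 82.84 / 19.19 = 4.317 mg/L.
The observed yield is Y_obs = Y/(1 + k_d·θ_c) = 0.385 / (1 + 0.116 × 7.04) = 0.385 / 1.817 = 0.2119 g VSS per g bCOD removed.
ΔS = 819 − 4.32 = 814.7 mg/L, so the substrate removal rate is 1710 × 814.7/1000 = 1393 kg bCOD/d.
Net biomass production P_X = Y_obs × Q·(S₀ − S) = 0.2119 × 1393 = 295.2 kg VSS/d.

P_X ≈ 295 kg VSS/d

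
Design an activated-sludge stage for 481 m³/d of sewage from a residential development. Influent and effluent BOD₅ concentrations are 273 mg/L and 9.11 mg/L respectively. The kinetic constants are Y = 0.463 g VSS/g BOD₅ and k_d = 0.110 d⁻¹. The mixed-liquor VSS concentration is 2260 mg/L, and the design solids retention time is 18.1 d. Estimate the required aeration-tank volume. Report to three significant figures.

V ≈ 157 m³

Steady-state biomass mass balance: V·X·(1 + k_d·θ_c) = Y·Q·(S₀ − S)·θ_c, so V = 0.463 × 481 × (273 − 9.11) × 18.1 / [2260 × (1 + 0.110 × 18.1)] = 1.06×10^6 / 6760 = 157.4 m³.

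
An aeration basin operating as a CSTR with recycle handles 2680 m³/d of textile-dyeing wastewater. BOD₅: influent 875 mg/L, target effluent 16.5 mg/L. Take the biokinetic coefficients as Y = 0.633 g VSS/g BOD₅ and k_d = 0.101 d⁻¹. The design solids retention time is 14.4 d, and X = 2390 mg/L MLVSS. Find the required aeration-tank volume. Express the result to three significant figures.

Rearranging the biomass balance for a CMAS with decay, V = Y·Q·ΔS·θ_c / [X·(1+k_d θ_c)] = 0.633 × 2680 × (875 − 16.5) × 14.4 / [2390 × (1 + 0.101 × 14.4)] = 2.1×10^7 / 5866 = 3575 m³.

V ≈ 3580 m³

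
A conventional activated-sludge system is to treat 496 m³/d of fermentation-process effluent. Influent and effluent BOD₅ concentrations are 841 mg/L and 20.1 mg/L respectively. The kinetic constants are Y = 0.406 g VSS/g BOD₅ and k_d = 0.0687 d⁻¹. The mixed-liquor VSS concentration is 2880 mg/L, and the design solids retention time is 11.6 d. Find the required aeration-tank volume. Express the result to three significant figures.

V ≈ 371 m³

Rearranging the biomass balance for a CMAS with decay, V = Y·Q·ΔS·θ_c / [X·(1+k_d θ_c)] = 0.406 × 496 × (841 − 20.1) × 11.6 / [2880 × (1 + 0.0687 × 11.6)] = 1.92×10^6 / 5175 = 370.5 m³.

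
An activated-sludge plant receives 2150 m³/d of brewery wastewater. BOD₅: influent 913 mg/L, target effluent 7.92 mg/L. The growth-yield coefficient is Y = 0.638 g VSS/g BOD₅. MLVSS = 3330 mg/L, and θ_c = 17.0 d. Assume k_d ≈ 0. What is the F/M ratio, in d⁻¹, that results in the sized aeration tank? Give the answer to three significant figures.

F/M ≈ 0.0930 d⁻¹

V·X = Y·Q·ΔS·θ_c gives V = 0.638 × 2150 × (913 − 7.92) × 17.0 / 3330 = 6338 m³.
F/M = Q·S₀ / (V·X) = 2150 × 913 / (6338 × 3330) = 0.09301 g BOD₅·(g VSS·d)⁻¹.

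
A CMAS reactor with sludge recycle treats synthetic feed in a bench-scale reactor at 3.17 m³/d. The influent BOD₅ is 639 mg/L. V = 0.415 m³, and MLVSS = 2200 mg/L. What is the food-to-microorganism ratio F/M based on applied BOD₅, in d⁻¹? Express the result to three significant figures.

F/M = applied load / biomass = Q·S₀/(V·X) = 3.17 × 639 / (0.4150 × 2200) = 2.219 d⁻¹.

F/M ≈ 2.22 d⁻¹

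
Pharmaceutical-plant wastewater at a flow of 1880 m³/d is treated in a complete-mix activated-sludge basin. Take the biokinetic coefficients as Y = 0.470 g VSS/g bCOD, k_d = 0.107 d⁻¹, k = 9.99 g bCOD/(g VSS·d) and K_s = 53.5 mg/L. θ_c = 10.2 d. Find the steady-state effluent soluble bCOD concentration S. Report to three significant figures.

Effluent substrate depends only on kinetics and SRT: S = K_s(1 + k_d θ_c) / [θ_c(Yk − k_d) − 1] = 53.5 × (1 + 0.107 × 10.2) / [10.2 × (0.470 × 9.99 − 0.107) − 1] = 111.9 / 45.80 = 2.443 mg/L.

S ≈ 2.44 mg/L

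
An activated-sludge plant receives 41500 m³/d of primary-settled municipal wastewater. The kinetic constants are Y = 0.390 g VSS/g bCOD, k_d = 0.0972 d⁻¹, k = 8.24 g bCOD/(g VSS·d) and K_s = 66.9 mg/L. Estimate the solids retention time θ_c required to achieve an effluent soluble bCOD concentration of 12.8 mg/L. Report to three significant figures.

θ_c ≈ 2.39 d

Specific growth rate at S = 12.8 mg/L: μ = YkS/(K_s+S) = 0.390·8.24·12.8/(66.9+12.8) = 0.5161 d⁻¹.
θ_c = 1/(μ − k_d) = 1/(0.5161 − 0.0972) = 1/0.4189 = 2.387 d.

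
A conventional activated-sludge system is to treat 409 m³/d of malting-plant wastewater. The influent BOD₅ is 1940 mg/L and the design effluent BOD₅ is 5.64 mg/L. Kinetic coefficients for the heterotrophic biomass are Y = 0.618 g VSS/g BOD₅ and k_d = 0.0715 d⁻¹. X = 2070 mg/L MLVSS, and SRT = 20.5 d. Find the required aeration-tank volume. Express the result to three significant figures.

V ≈ 1960 m³

From the SRT design equation V = Y Q (S₀−S) θ_c / [X (1 + k_d θ_c)] = 0.618 × 409 × (1940 − 5.64) × 20.5 / [2070 × (1 + 0.0715 × 20.5)] = 1×10^7 / 5104 = 1964 m³.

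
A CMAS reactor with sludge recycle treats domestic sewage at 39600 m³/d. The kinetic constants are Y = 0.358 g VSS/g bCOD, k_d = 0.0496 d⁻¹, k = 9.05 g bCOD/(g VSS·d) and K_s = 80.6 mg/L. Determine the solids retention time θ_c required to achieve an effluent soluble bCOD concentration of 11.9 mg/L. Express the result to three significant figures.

From 1/θ_c = Y·k·S/(K_s + S) − k_d: Y·k·S/(K_s+S) = 0.358 × 9.05 × 11.9 / (80.6 + 11.9) = 0.4168 d⁻¹.
Then 1/θ_c = μ − k_d = 0.4168 − 0.0496 = 0.3672 d⁻¹, giving θ_c = 2.723 d.

θ_c ≈ 2.72 d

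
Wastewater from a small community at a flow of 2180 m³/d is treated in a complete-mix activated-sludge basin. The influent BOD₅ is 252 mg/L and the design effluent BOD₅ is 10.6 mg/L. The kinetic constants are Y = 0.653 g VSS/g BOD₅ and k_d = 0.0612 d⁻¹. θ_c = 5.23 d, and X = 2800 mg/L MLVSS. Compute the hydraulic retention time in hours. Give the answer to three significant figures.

From the SRT design equation V = Y Q (S₀−S) θ_c / [X (1 + k_d θ_c)] = 0.653 × 2180 × (252 − 10.6) × 5.23 / [2800 × (1 + 0.0612 × 5.23)] = 1.8×10^6 / 3696 = 486.2 m³.
HRT = V/Q = 486.2 m³ / 2180 m³·d⁻¹ = 0.2230 d × 24 = 5.353 h.

τ ≈ 5.35 h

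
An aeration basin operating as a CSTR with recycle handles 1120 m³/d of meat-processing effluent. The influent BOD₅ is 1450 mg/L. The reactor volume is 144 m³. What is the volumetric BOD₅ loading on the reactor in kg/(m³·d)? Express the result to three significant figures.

Volumetric loading L_v = Q·S₀ / V = 1120 × 1450 g/m³ / 144.0 m³ = 11278 g/(m³·d) = 11.28 kg BOD₅/(m³·d).

L_v ≈ 11.3 kg BOD₅/(m³·d)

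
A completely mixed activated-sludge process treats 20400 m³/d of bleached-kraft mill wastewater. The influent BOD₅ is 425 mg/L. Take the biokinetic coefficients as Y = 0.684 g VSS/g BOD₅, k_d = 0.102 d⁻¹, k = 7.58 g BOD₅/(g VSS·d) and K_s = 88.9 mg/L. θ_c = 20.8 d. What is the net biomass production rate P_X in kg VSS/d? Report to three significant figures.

P_X ≈ 1890 kg VSS/d

Effluent substrate depends only on kinetics and SRT: S = K_s(1 + k_d θ_c) / [θ_c(Yk − k_d) − 1] = 88.9 × (1 + 0.102 × 20.8) / [20.8 × (0.684 × 7.58 − 0.102) − 1] = 277.5 / 104.7 = 2.650 mg/L.
Observed yield with endogenous decay: Y_obs = Y / (1 + k_d·θ_c) = 0.684 / (1 + 0.102 × 20.8) = 0.684 / 3.122 = 0.2191 g VSS/g BOD₅.
Mass of BOD₅ removed per day: Q(S₀ − S) = 20400 × 422.4 g/m³ = 8616 kg/d.
Net biomass production P_X = Y_obs × Q·(S₀ − S) = 0.2191 × 8616 = 1888 kg VSS/d.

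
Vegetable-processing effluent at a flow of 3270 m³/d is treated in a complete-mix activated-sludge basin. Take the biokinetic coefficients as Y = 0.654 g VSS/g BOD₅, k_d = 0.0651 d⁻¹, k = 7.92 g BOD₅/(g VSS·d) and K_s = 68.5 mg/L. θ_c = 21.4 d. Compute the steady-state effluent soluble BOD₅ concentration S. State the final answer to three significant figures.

S ≈ 1.51 mg/L

Effluent substrate depends only on kinetics and SRT: S = K_s(1 + k_d θ_c) / [θ_c(Yk − k_d) − 1] = 68.5 × (1 + 0.0651 × 21.4) / [21.4 × (0.654 × 7.92 − 0.0651) − 1] = 163.9 / 108.5 = 1.512 mg/L.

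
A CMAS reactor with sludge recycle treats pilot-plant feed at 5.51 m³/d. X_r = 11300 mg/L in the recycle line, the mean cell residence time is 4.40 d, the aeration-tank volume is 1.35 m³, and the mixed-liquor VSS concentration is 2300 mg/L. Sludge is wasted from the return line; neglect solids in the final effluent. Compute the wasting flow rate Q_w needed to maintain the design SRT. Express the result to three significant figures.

Q_w ≈ 0.0624 m³/d

Q_w = (V·X)/(θ_c X_r) = 1.350 × 2300 / (4.40 × 11300) = 0.06245 m³/d.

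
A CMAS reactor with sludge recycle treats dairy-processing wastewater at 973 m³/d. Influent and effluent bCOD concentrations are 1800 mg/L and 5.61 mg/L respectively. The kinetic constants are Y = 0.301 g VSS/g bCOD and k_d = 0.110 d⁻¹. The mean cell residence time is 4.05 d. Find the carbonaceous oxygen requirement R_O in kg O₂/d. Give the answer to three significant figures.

Observed yield with endogenous decay: Y_obs = Y / (1 + k_d·θ_c) = 0.301 / (1 + 0.110 × 4.05) = 0.301 / 1.446 = 0.2082 g VSS/g bCOD.
Substrate removed = Q·(S₀ − S) = 973 m³/d × (1800 − 5.61) g/m³ = 1.75×10^6 g/d = 1746 kg/d.
Net sludge production P_X = 0.2082 × 1746 = 363.6 kg VSS/d.
R_O = Q·(S₀ − S) − 1.42·P_X = 1746 − 1.42 × 363.6 = 1230 kg O₂/d.

R_O ≈ 1230 kg O₂/d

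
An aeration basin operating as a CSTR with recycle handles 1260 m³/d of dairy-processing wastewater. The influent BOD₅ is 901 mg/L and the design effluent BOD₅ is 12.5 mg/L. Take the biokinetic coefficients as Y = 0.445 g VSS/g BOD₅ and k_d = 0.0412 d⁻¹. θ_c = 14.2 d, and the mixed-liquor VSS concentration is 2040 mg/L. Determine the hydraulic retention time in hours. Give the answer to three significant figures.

Rearranging the biomass balance for a CMAS with decay, V = Y·Q·ΔS·θ_c / [X·(1+k_d θ_c)] = 0.445 × 1260 × (901 − 12.5) × 14.2 / [2040 × (1 + 0.0412 × 14.2)] = 7.07×10^6 / 3233 = 2188 m³.
Hydraulic retention time τ = V/Q = 2188 / 1260 = 1.736 d = 41.67 h.

τ ≈ 41.7 h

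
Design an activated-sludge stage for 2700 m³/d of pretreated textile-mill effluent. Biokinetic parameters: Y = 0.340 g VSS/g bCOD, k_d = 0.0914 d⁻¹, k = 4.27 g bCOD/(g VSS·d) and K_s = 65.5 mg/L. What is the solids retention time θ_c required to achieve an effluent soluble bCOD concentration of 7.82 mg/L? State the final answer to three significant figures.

From 1/θ_c = Y·k·S/(K_s + S) − k_d: Y·k·S/(K_s+S) = 0.340 × 4.27 × 7.82 / (65.5 + 7.82) = 0.1548 d⁻¹.
1/θ_c = 0.1548 − 0.0914 = 0.06344 d⁻¹, so θ_c = 15.76 d.

θ_c ≈ 15.8 d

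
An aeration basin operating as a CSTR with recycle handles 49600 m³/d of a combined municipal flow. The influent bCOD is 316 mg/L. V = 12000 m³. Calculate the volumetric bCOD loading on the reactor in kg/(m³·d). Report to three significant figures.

L_v = Q S₀ / V = 49600 × 316 × 10⁻³ / 12000 = 1.306 kg/(m³·d).

L_v ≈ 1.31 kg bCOD/(m³·d)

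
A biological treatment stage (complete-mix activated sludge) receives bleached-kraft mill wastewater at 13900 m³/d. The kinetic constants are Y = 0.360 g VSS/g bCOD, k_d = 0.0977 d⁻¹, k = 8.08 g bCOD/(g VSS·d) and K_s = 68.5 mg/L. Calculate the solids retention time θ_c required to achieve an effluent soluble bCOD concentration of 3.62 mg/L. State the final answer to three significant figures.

At the target effluent, Y k S/(K_s+S) = 0.360×8.08×3.62/72.12 = 0.1460 d⁻¹.
Then 1/θ_c = μ − k_d = 0.1460 − 0.0977 = 0.04830 d⁻¹, giving θ_c = 20.70 d.

θ_c ≈ 20.7 d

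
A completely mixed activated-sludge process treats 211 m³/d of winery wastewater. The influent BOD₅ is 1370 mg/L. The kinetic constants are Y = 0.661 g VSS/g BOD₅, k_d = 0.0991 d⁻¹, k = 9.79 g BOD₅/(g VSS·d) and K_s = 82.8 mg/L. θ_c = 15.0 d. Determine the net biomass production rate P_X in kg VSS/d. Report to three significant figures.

Effluent substrate depends only on kinetics and SRT: S = K_s(1 + k_d θ_c) / [θ_c(Yk − k_d) − 1] = 82.8 × (1 + 0.0991 × 15.0) / [15.0 × (0.661 × 9.79 − 0.0991) − 1] = 205.9 / 94.58 = 2.177 mg/L.
Observed yield with endogenous decay: Y_obs = Y / (1 + k_d·θ_c) = 0.661 / (1 + 0.0991 × 15.0) = 0.661 / 2.486 = 0.2658 g VSS/g BOD₅.
Mass of BOD₅ removed per day: Q(S₀ − S) = 211 × 1368 g/m³ = 288.6 kg/d.
Biomass produced: P_X = Y_obs·Q·ΔS = 0.2658 × 288.6 ≈ 76.72 kg VSS/d.

P_X ≈ 76.7 kg VSS/d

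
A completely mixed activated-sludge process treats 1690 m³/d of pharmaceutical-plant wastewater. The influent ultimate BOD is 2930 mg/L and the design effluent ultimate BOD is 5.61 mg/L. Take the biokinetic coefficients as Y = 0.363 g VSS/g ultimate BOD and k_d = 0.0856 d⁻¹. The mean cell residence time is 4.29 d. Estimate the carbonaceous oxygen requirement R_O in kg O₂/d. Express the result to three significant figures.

R_O ≈ 3080 kg O₂/d

Y_obs = Y / (1 + k_d θ_c) = 0.363 / (1 + 0.0856 × 4.29) = 0.363 / 1.367 = 0.2655.
ΔS = 2930 − 5.61 = 2924 mg/L, so the substrate removal rate is 1690 × 2924/1000 = 4942 kg ultimate BOD/d.
Net sludge production P_X = 0.2655 × 4942 = 1312 kg VSS/d.
Carbonaceous O₂ demand = substrate oxidised − cell-mass equivalent = 4942 − 1.42 × 1312 = 3079 kg O₂/d.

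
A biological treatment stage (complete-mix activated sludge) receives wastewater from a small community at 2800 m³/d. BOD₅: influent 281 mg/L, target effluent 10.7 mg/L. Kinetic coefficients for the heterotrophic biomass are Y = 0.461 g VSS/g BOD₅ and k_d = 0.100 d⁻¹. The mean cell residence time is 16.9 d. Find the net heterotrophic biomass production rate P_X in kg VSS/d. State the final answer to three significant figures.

P_X ≈ 130 kg VSS/d

The observed yield is Y_obs = Y/(1 + k_d·θ_c) = 0.461 / (1 + 0.100 × 16.9) = 0.461 / 2.690 = 0.1714 g VSS per g BOD₅ removed.
Q·(S₀ − S) = 2800 × (281 − 10.7) × 10⁻³ = 756.8 kg/d removed.
Net biomass production P_X = Y_obs × Q·(S₀ − S) = 0.1714 × 756.8 = 129.7 kg VSS/d.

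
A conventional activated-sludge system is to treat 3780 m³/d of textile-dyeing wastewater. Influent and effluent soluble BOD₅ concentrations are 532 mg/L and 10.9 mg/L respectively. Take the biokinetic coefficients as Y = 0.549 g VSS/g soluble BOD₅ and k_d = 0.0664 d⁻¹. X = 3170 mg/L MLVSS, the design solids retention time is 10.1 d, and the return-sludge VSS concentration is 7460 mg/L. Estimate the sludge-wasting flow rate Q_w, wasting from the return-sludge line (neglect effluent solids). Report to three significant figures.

Q_w ≈ 86.8 m³/d

From the SRT design equation V = Y Q (S₀−S) θ_c / [X (1 + k_d θ_c)] = 0.549 × 3780 × (532 − 10.9) × 10.1 / [3170 × (1 + 0.0664 × 10.1)] = 1.09×10^7 / 5296 = 2062 m³.
Q_w = (V·X)/(θ_c X_r) = 2062 × 3170 / (10.1 × 7460) = 86.77 m³/d.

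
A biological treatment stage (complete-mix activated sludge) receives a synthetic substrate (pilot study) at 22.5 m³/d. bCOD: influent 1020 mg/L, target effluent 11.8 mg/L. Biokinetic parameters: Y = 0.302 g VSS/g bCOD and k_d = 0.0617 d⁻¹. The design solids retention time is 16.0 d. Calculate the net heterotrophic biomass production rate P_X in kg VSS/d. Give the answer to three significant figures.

Observed yield with endogenous decay: Y_obs = Y / (1 + k_d·θ_c) = 0.302 / (1 + 0.0617 × 16.0) = 0.302 / 1.987 = 0.1520 g VSS/g bCOD.
ΔS = 1020 − 11.8 = 1008 mg/L, so the substrate removal rate is 22.5 × 1008/1000 = 22.68 kg bCOD/d.
P_X = Y_obs · Q(S₀ − S) = 0.1520 × 22.68 = 3.447 kg VSS/d.

P_X ≈ 3.45 kg VSS/d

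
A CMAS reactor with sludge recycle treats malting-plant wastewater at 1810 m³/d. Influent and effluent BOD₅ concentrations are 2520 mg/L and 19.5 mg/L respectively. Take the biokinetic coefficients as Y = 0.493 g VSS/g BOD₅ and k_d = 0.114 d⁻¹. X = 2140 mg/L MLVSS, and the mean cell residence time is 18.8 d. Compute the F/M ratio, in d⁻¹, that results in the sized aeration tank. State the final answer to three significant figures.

F/M ≈ 0.342 d⁻¹

Steady-state biomass mass balance: V·X·(1 + k_d·θ_c) = Y·Q·(S₀ − S)·θ_c, so V = 0.493 × 1810 × (2520 − 19.5) × 18.8 / [2140 × (1 + 0.114 × 18.8)] = 4.19×10^7 / 6726 = 6236 m³.
F/M = Q·S₀ / (V·X) = 1810 × 2520 / (6236 × 2140) = 0.3418 g BOD₅·(g VSS·d)⁻¹.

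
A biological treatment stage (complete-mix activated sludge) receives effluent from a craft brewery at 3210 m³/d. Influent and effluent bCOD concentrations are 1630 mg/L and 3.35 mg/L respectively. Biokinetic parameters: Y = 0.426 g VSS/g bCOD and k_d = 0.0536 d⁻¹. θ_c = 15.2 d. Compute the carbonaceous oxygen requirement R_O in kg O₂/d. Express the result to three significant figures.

R_O ≈ 3480 kg O₂/d

Observed yield with endogenous decay: Y_obs = Y / (1 + k_d·θ_c) = 0.426 / (1 + 0.0536 × 15.2) = 0.426 / 1.815 = 0.2347 g VSS/g bCOD.
Substrate removed = Q·(S₀ − S) = 3210 m³/d × (1630 − 3.35) g/m³ = 5.22×10^6 g/d = 5222 kg/d.
Biomass synthesised: P_X = Y_obs × 5222 = 1226 kg VSS/d.
R_O = Q·(S₀ − S) − 1.42·P_X = 5222 − 1.42 × 1226 = 3481 kg O₂/d.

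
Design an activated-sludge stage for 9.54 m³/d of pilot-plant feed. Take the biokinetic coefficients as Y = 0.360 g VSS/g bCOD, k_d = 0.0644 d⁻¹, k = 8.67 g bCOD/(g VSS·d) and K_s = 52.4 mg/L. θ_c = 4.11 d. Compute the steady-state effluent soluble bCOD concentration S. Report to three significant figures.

For a completely mixed reactor with recycle the Lawrence–McCarty relation gives S = K_s·(1 + k_d·θ_c) / [θ_c·(Y·k − k_d) − 1] = 52.4 × (1 + 0.0644 × 4.11) / [4.11 × (0.360 × 8.67 − 0.0644) − 1] = 66.27 / 11.56 = 5.731 mg/L.

S ≈ 5.73 mg/L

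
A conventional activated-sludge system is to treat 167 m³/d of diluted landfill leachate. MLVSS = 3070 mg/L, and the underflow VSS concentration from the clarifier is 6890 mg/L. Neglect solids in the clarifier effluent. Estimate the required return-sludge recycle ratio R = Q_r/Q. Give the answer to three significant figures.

R = Q_r/Q = X/(X_r − X) = 3070 / (6890 − 3070) = 0.8037.

R ≈ 0.804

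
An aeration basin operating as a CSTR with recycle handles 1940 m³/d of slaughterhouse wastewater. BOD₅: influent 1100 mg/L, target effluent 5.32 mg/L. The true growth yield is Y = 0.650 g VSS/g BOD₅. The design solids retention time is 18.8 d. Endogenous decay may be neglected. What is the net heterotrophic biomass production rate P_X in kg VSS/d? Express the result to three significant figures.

P_X ≈ 1380 kg VSS/d

Since k_d ≈ 0, Y_obs = Y = 0.650 g VSS/g BOD₅.
Substrate removed = Q·(S₀ − S) = 1940 m³/d × (1100 − 5.32) g/m³ = 2.12×10^6 g/d = 2124 kg/d.
P_X = Y_obs · Q(S₀ − S) = 0.6500 × 2124 = 1380 kg VSS/d.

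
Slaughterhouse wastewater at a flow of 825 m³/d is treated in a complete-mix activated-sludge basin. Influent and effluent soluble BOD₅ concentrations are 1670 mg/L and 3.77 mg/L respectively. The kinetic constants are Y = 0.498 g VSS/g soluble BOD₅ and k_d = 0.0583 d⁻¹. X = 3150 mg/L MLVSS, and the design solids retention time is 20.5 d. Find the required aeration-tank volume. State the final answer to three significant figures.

From the SRT design equation V = Y Q (S₀−S) θ_c / [X (1 + k_d θ_c)] = 0.498 × 825 × (1670 − 3.77) × 20.5 / [3150 × (1 + 0.0583 × 20.5)] = 1.4×10^7 / 6915 = 2030 m³.

V ≈ 2030 m³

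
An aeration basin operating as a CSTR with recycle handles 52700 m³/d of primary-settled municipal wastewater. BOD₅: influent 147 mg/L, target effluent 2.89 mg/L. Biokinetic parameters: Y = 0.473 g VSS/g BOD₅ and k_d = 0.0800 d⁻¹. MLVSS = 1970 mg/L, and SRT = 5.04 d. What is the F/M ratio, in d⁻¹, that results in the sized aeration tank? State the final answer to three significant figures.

From the SRT design equation V = Y Q (S₀−S) θ_c / [X (1 + k_d θ_c)] = 0.473 × 52700 × (147 − 2.89) × 5.04 / [1970 × (1 + 0.0800 × 5.04)] = 1.81×10^7 / 2764 = 6550 m³.
Food-to-microorganism ratio F/M = Q S₀ / (V X) = 52700 × 147 / (6550 × 1970) = 0.6004 d⁻¹.

F/M ≈ 0.600 d⁻¹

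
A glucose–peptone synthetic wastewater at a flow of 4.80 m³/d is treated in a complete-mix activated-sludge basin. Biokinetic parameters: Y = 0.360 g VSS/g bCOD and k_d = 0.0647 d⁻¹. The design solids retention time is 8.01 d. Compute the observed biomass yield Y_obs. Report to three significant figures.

The observed yield is Y_obs = Y/(1 + k_d·θ_c) = 0.360 / (1 + 0.0647 × 8.01) = 0.360 / 1.518 = 0.2371 g VSS per g bCOD removed.

Y_obs ≈ 0.237 g VSS/g bCOD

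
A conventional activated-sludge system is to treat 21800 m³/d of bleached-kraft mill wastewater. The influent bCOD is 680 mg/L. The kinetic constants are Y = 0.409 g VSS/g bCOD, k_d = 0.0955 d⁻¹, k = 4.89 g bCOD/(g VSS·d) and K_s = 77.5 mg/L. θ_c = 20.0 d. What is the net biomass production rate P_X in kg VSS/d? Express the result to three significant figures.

From the Monod/SRT balance for a CMAS, S = K_s·(1+k_d θ_c)/[θ_c·(Y k − k_d) − 1] = 77.5 × (1 + 0.0955 × 20.0) / [20.0 × (0.409 × 4.89 − 0.0955) − 1] = 225.5 / 37.09 = 6.080 mg/L.
Y_obs = Y / (1 + k_d θ_c) = 0.409 / (1 + 0.0955 × 20.0) = 0.409 / 2.910 = 0.1405.
Mass of bCOD removed per day: Q(S₀ − S) = 21800 × 673.9 g/m³ = 14691 kg/d.
P_X = Y_obs · Q(S₀ − S) = 0.1405 × 14691 = 2065 kg VSS/d.

P_X ≈ 2060 kg VSS/d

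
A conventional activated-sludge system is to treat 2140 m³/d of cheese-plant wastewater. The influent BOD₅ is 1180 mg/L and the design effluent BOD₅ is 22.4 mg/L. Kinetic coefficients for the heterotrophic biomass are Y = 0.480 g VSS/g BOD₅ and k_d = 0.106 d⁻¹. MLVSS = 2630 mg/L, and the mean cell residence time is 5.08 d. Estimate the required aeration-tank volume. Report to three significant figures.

Rearranging the biomass balance for a CMAS with decay, V = Y·Q·ΔS·θ_c / [X·(1+k_d θ_c)] = 0.480 × 2140 × (1180 − 22.4) × 5.08 / [2630 × (1 + 0.106 × 5.08)] = 6.04×10^6 / 4046 = 1493 m³.

V ≈ 1490 m³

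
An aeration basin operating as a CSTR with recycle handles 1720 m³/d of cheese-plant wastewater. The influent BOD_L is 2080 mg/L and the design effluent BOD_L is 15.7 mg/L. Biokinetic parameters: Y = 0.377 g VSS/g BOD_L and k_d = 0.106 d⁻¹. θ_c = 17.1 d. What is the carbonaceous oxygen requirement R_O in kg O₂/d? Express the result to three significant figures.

The observed yield is Y_obs = Y/(1 + k_d·θ_c) = 0.377 / (1 + 0.106 × 17.1) = 0.377 / 2.813 = 0.1340 g VSS per g BOD_L removed.
Mass of BOD_L removed per day: Q(S₀ − S) = 1720 × 2064 g/m³ = 3551 kg/d.
P_X = Y_obs·Q·(S₀ − S) = 0.1340 × 3551 = 475.9 kg VSS/d.
R_O = Q·(S₀ − S) − 1.42·P_X = 3551 − 1.42 × 475.9 = 2875 kg O₂/d.

R_O ≈ 2870 kg O₂/d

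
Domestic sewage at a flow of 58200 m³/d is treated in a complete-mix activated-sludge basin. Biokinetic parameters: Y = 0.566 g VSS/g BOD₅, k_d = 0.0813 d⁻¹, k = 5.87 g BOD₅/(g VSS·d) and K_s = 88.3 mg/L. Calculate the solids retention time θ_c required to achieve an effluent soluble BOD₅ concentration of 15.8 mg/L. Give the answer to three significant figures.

θ_c ≈ 2.36 d

At the target effluent, Y k S/(K_s+S) = 0.566×5.87×15.8/104.1 = 0.5043 d⁻¹.
1/θ_c = 0.5043 − 0.0813 = 0.4230 d⁻¹, so θ_c = 2.364 d.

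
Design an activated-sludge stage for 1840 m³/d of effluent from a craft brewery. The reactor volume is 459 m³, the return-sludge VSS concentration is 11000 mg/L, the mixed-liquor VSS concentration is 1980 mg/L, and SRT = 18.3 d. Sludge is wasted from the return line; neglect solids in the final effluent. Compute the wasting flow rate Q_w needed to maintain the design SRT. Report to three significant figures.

Wasting from the return line (neglecting effluent solids): Q_w = V·X / (θ_c·X_r) = 459.0 × 1980 / (18.3 × 11000) = 4.515 m³/d.

Q_w ≈ 4.51 m³/d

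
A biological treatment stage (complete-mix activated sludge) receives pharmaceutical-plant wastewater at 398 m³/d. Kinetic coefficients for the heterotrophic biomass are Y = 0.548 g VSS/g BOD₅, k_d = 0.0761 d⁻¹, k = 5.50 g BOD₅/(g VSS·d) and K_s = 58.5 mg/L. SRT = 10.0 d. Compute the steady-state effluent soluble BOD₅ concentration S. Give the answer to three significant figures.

S ≈ 3.63 mg/L

From the Monod/SRT balance for a CMAS, S = K_s·(1+k_d θ_c)/[θ_c·(Y k − k_d) − 1] = 58.5 × (1 + 0.0761 × 10.0) / [10.0 × (0.548 × 5.50 − 0.0761) − 1] = 103.0 / 28.38 = 3.630 mg/L.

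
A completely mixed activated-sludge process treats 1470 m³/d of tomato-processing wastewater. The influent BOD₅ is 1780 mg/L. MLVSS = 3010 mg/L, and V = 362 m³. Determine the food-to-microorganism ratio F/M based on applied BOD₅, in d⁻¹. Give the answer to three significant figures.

F/M ≈ 2.40 d⁻¹

F/M = Q·S₀ / (V·X) = 1470 × 1780 / (362.0 × 3010) = 2.401 g BOD₅·(g VSS·d)⁻¹.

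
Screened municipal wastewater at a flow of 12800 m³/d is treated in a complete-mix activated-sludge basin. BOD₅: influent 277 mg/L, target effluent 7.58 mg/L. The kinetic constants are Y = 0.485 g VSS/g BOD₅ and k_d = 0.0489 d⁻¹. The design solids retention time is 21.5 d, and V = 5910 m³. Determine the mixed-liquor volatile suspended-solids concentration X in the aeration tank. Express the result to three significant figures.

From V·X·(1 + k_d·θ_c) = Y·Q·(S₀ − S)·θ_c: X = 0.485 × 12800 × (277 − 7.58) × 21.5 / [5910 × (1 + 0.0489 × 21.5)] = 2966 mg/L.

X ≈ 2970 mg/L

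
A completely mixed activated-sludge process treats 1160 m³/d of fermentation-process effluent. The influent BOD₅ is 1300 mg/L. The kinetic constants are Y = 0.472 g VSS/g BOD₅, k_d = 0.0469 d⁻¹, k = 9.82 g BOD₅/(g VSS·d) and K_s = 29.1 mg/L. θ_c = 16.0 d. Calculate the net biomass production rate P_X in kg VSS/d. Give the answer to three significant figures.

From the Monod/SRT balance for a CMAS, S = K_s·(1+k_d θ_c)/[θ_c·(Y k − k_d) − 1] = 29.1 × (1 + 0.0469 × 16.0) / [16.0 × (0.472 × 9.82 − 0.0469) − 1] = 50.94 / 72.41 = 0.7034 mg/L.
Observed yield with endogenous decay: Y_obs = Y / (1 + k_d·θ_c) = 0.472 / (1 + 0.0469 × 16.0) = 0.472 / 1.750 = 0.2697 g VSS/g BOD₅.
ΔS = 1300 − 0.703 = 1299 mg/L, so the substrate removal rate is 1160 × 1299/1000 = 1507 kg BOD₅/d.
Net biomass production P_X = Y_obs × Q·(S₀ − S) = 0.2697 × 1507 = 406.4 kg VSS/d.

P_X ≈ 406 kg VSS/d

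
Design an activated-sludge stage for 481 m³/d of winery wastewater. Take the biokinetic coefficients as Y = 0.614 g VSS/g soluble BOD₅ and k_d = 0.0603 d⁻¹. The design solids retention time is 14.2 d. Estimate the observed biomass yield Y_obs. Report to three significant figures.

Y_obs ≈ 0.331 g VSS/g soluble BOD₅

The observed yield is Y_obs = Y/(1 + k_d·θ_c) = 0.614 / (1 + 0.0603 × 14.2) = 0.614 / 1.856 = 0.3308 g VSS per g soluble BOD₅ removed.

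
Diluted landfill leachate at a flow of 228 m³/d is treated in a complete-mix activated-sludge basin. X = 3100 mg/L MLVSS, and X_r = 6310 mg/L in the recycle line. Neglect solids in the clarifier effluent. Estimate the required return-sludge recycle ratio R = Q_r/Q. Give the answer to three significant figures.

Solids balance on the clarifier gives (1+R)X = R·X_r, so R = X/(X_r − X) = 3100 / (6310 − 3100) = 0.9657.

R ≈ 0.966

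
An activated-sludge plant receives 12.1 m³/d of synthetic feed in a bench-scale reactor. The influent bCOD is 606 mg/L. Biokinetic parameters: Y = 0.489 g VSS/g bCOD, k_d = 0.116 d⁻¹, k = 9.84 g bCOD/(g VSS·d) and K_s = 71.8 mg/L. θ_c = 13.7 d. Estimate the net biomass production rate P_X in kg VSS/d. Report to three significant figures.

P_X ≈ 1.38 kg VSS/d

From the Monod/SRT balance for a CMAS, S = K_s·(1+k_d θ_c)/[θ_c·(Y k − k_d) − 1] = 71.8 × (1 + 0.116 × 13.7) / [13.7 × (0.489 × 9.84 − 0.116) − 1] = 185.9 / 63.33 = 2.935 mg/L.
Correct the yield for decay: Y_obs = Y/(1 + k_d θ_c) = 0.489 / (1 + 0.116 × 13.7) = 0.489 / 2.589 = 0.1889.
ΔS = 606 − 2.94 = 603.1 mg/L, so the substrate removal rate is 12.1 × 603.1/1000 = 7.297 kg bCOD/d.
Net biomass production P_X = Y_obs × Q·(S₀ − S) = 0.1889 × 7.297 = 1.378 kg VSS/d.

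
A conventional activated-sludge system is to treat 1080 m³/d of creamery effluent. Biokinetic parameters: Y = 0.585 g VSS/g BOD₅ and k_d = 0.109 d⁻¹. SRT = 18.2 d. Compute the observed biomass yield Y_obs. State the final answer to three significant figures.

Correct the yield for decay: Y_obs = Y/(1 + k_d θ_c) = 0.585 / (1 + 0.109 × 18.2) = 0.585 / 2.984 = 0.1961.

Y_obs ≈ 0.196 g VSS/g BOD₅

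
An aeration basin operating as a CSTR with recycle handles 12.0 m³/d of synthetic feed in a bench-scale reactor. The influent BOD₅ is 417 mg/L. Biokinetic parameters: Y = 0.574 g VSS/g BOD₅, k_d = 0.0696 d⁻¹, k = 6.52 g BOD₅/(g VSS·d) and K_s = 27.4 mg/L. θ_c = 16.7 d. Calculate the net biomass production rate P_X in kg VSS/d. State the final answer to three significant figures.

For a completely mixed reactor with recycle the Lawrence–McCarty relation gives S = K_s·(1 + k_d·θ_c) / [θ_c·(Y·k − k_d) − 1] = 27.4 × (1 + 0.0696 × 16.7) / [16.7 × (0.574 × 6.52 − 0.0696) − 1] = 59.25 / 60.34 = 0.9819 mg/L.
Correct the yield for decay: Y_obs = Y/(1 + k_d θ_c) = 0.574 / (1 + 0.0696 × 16.7) = 0.574 / 2.162 = 0.2655.
Q·(S₀ − S) = 12.0 × (417 − 0.982) × 10⁻³ = 4.992 kg/d removed.
Biomass produced: P_X = Y_obs·Q·ΔS = 0.2655 × 4.992 ≈ 1.325 kg VSS/d.

P_X ≈ 1.33 kg VSS/d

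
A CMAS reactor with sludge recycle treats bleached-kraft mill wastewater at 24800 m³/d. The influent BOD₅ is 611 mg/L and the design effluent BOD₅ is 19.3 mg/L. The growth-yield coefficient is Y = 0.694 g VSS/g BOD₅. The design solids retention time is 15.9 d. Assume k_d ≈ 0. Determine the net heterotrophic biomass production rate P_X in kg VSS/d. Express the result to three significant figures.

No decay correction is needed, so Y_obs = Y = 0.694.
Mass of BOD₅ removed per day: Q(S₀ − S) = 24800 × 591.7 g/m³ = 14674 kg/d.
So the net sludge growth is P_X = 0.6940 × 14674 = 10184 kg VSS/d.

P_X ≈ 10200 kg VSS/d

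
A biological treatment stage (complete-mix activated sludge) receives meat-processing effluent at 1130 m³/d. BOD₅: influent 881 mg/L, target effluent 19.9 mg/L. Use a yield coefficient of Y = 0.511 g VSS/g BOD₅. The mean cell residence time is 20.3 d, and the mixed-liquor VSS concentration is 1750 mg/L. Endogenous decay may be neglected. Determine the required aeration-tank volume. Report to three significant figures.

V·X = Y·Q·ΔS·θ_c gives V = 0.511 × 1130 × (881 − 19.9) × 20.3 / 1750 = 5768 m³.

V ≈ 5770 m³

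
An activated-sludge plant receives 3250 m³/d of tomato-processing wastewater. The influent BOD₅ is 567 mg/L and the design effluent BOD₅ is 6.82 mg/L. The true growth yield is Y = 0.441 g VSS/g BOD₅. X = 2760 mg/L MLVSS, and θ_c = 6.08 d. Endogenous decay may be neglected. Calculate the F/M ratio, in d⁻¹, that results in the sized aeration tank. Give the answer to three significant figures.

F/M ≈ 0.377 d⁻¹

V·X = Y·Q·ΔS·θ_c gives V = 0.441 × 3250 × (567 − 6.82) × 6.08 / 2760 = 1769 m³.
F/M = applied load / biomass = Q·S₀/(V·X) = 3250 × 567 / (1769 × 2760) = 0.3775 d⁻¹.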